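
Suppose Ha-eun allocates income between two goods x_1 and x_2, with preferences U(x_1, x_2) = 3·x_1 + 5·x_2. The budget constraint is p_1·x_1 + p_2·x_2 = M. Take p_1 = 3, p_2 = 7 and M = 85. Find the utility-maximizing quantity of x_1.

x_1* = 28.3333

Linear utility — the consumer picks whichever good has higher MU/price: 3/3 = 1 vs 5/7 = 0.7143.
x_1 gives more utility per dollar, so spend all income on x_1: x_1* = M/p_1, x_2* = 0.
Numerically: x_1* = 28.3333, x_2* = 0.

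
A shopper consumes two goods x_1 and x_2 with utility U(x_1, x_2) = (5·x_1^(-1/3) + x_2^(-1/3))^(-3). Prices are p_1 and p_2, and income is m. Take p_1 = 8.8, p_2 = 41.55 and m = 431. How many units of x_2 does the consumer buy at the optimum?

x_2* = 3.1738

From the CES first-order condition, 5·(x_2/x_1)^(4/3) = p_1/p_2.
Solve for the ratio: x_2/x_1 = [(1/5)·p_1/p_2]^(0.75).
With the ratio pinned down, the budget gives x_1* = m/(p_1 + p_2·(x_2/x_1)) and x_2* = (x_2/x_1)·x_1*.
Numerically x_2/x_1 = 0.09337, so x_1* = 431/(8.8 + 41.55·0.09337) = 33.9918 and x_2* = 0.09337·33.9918 = 3.1738.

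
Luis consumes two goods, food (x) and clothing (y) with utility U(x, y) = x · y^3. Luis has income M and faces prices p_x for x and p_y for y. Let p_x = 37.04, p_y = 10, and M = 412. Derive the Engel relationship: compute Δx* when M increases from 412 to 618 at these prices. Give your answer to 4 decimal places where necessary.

Δx* = 1.3904

Demand: x*(p_x,p_y,M) = 0.25·M/p_x and y* = 0.75·M/p_y.
At p_x=37.04, p_y=10, M=412: x* = 0.25·412/37.04 = 2.7808.
At M' = 618: x* = 4.1712. Change: 4.1712 − 2.7808 = 1.3904.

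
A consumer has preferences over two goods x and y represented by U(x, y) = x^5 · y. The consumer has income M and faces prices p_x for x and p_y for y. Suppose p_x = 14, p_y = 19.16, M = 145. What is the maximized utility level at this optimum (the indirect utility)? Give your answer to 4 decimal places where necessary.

V = 60410.8365

Tangency: MRS = 5·y/x = p_x/p_y.
Rearranging, p_y·y = (1/5)·p_x·x. Substituting into the budget gives p_x·x·(1 + (1/5)) = M.
Demand: x*(p_x,p_y,M) = 5/6·M/p_x and y* = 1/6·M/p_y.
At p_x=14, p_y=19.16, M=145: x* = 5/6·145/14 = 8.631, y* = 1.2613.
Utility at the optimum: U(8.631, 1.2613) = 60410.8365.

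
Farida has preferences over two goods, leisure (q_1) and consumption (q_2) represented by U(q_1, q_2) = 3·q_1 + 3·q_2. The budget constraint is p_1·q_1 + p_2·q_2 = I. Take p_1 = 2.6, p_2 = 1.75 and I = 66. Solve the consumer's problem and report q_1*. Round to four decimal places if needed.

Linear utility — the consumer picks whichever good has higher MU/price: 3/2.6 = 1.1538 vs 3/1.75 = 1.7143.
q_2 gives more utility per dollar, so spend all income on q_2: q_2* = I/p_2, q_1* = 0.
Numerically: q_1* = 0, q_2* = 37.7143.

q_1* = 0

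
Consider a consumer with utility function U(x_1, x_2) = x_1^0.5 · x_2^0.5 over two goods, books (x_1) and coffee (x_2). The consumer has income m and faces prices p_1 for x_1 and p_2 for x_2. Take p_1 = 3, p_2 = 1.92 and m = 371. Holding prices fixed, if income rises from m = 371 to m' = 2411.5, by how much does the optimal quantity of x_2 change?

MU_x_1/MU_x_2 = (0.5·x_2)/(0.5·x_1); tangency sets this equal to p_1/p_2.
Rearranging, p_2·x_2 = p_1·x_1. Substituting into the budget gives p_1·x_1·(1 + 1) = m.
Demand: x_1*(p_1,p_2,m) = 0.5·m/p_1 and x_2* = 0.5·m/p_2.
At p_1=3, p_2=1.92, m=371: x_2* = 0.5·371/1.92 = 96.6146.
At m' = 2411.5: x_2* = 627.9948. Change: 627.9948 − 96.6146 = 531.3802.

Δx_2* = 531.3802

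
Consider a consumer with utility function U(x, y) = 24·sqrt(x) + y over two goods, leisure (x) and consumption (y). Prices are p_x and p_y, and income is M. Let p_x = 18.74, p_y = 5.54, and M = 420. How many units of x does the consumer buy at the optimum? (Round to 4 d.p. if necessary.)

Thus x* = (12·p_y/p_x)² — independent of M — with the rest of income spent on y.
Plugging in: x* = (12·5.54/18.74)² = 12.5847.

x* = 12.5847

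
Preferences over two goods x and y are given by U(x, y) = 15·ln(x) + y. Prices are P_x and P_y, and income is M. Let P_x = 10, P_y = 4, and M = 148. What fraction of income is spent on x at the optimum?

share on x = 0.4054

Set MRS = P_x/P_y: (15/x)/1 = P_x/P_y.
So x*(P_x,P_y) = 15·P_y/P_x, independent of income; and y* = (M − 15·P_y)/P_y.
At the given prices: x* = 15·4/10 = 6, and y* = 22.
Expenditure on x: 10·6 = 60; share = 0.4054.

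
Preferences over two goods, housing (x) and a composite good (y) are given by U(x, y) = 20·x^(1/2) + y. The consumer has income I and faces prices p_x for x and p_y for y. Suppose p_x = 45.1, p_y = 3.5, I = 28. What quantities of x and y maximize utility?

x* = 0.6023, y* = 0.2395

Utility is quasi-linear in y; the FOC for x is 10/√x = p_x/p_y.
Solve: √x = 10·p_y/p_x, so x*(p_x,p_y) = (10·p_y/p_x)², and y* = (I − p_x·x*)/p_y.
Plugging in: x* = (10·3.5/45.1)² = 0.6023, y* = 0.2395.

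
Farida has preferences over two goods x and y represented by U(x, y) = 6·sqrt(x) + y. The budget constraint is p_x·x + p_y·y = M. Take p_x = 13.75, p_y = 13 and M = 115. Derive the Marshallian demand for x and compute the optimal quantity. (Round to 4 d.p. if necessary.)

Set MRS = p_x/p_y: 3·x^(−1/2) = p_x/p_y.
Thus x* = (3·p_y/p_x)² — independent of M — with the rest of income spent on y.
Plugging in: x* = (3·13/13.75)² = 8.045.

x* = 8.045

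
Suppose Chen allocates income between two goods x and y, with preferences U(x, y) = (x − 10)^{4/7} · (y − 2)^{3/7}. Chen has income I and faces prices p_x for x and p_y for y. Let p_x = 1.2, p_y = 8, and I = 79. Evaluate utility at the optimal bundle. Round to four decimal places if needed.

V = 9.5214

MRS = (4/3)·(y−2)/(x−10). Tangency with p_x/p_y gives y−2 = (3/4)·(p_x/p_y)·(x−10).
After buying the subsistence bundle (10, 2), a share 4/7 of the remaining income goes to x: x* = 10 + 4/7·(I − 10p_x − 2p_y)/p_x.
Discretionary income = 79 − 10·1.2 − 2·8 = 51; x* = 10 + 4/7·51/1.2 = 34.2857; y* = 2 + 3/7·51/8 = 4.7321.
Utility at the optimum: U(34.2857, 4.7321) = 9.5214.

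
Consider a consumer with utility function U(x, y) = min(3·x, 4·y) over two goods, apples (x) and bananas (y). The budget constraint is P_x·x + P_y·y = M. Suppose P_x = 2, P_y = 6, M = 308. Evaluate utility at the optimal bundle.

V = 142.1538

With perfect complements, no substitution: consume in ratio x:y = 4:3.
Budget: P_x·x + P_y·(3/4)·x = M, so (4·P_x + 3·P_y)·x = 4·M.
Demand: x*(P_x,P_y,M) = 4·M/(4·P_x + 3·P_y), y* = 3·M/(4·P_x + 3·P_y).
Here 4·2 + 3·6 = 26, giving x* = 47.3846 and y* = 35.5385.
Utility at the optimum: U(47.3846, 35.5385) = 142.1538.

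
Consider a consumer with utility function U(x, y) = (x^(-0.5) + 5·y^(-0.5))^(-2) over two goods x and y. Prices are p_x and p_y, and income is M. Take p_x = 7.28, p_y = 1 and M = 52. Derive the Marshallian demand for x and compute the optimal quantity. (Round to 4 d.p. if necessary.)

MRS = MU_x/MU_y = (1/5)·(y/x)^(1.5). Set equal to p_x/p_y.
Solve for the ratio: y/x = [5·p_x/p_y]^(2/3).
Substitute y = (y/x)·x into the budget: x* = M/(p_x + p_y·(y/x)).
Numerically y/x = 10.983336, so x* = 52/(7.28 + 1·10.983336) = 2.8472.

x* = 2.8472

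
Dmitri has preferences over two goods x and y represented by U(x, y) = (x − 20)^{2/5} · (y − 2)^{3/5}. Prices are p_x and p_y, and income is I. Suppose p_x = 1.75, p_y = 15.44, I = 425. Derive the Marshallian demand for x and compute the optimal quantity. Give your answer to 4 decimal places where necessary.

x* = 102.0846

Let x' = x−20, y' = y−2. MRS = (2/3)·y'/x' = p_x/p_y.
After buying the subsistence bundle (20, 2), a share 0.4 of the remaining income goes to x: x* = 20 + 0.4·(I − 20p_x − 2p_y)/p_x.
Discretionary income = 425 − 20·1.75 − 2·15.44 = 359.12; x* = 20 + 0.4·359.12/1.75 = 102.0846.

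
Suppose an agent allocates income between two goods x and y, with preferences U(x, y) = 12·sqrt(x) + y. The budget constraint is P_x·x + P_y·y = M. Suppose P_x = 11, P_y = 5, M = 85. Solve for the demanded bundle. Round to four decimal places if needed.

Utility is quasi-linear in y; the FOC for x is 6/√x = P_x/P_y.
Thus x* = (6·P_y/P_x)² — independent of M — with the rest of income spent on y.
Plugging in: x* = (6·5/11)² = 7.438, y* = 0.6364.

x* = 7.438, y* = 0.6364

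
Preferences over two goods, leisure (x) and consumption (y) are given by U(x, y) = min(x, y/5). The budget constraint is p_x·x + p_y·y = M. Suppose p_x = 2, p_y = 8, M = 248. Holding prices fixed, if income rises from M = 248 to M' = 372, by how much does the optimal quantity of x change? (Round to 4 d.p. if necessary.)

Leontief preferences: the optimum is at the kink where x/1 = y/5, i.e. y = 5·x.
Budget: p_x·x + p_y·5·x = M, so (p_x + 5·p_y)·x = M.
Demand: x*(p_x,p_y,M) = M/(p_x + 5·p_y), y* = 5·M/(p_x + 5·p_y).
Here 2 + 5·8 = 42, giving x* = 5.9048.
At M' = 372: x* = 8.8571. Change: 8.8571 − 5.9048 = 2.9524.

Δx* = 2.9524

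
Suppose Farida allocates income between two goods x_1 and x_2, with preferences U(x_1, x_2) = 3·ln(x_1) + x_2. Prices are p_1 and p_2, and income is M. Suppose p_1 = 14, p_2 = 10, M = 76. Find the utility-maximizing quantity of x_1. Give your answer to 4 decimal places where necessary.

x_1* = 2.1429

Set MRS = p_1/p_2: (3/x_1)/1 = p_1/p_2.
So x_1*(p_1,p_2) = 3·p_2/p_1, independent of income; and x_2* = (M − 3·p_2)/p_2.
At the given prices: x_1* = 3·10/14 = 2.1429.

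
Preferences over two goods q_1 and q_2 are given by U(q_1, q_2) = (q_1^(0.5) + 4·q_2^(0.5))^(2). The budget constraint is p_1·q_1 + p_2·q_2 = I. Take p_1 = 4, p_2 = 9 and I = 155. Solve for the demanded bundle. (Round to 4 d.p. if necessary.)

MU_q_1 ∝ q_1^(-0.5), MU_q_2 ∝ 4·q_2^(-0.5), so MRS = (1/4)·(q_2/q_1)^(0.5) = p_1/p_2.
Hence q_2/q_1 = (4·p_1/p_2)^(1/(0.5)), i.e. raised to the 2 power.
Substitute q_2 = (q_2/q_1)·q_1 into the budget: q_1* = I/(p_1 + p_2·(q_2/q_1)).
Numerically q_2/q_1 = 3.160494, so q_1* = 155/(4 + 9·3.160494) = 4.7774 and q_2* = 3.160494·4.7774 = 15.0989.

q_1* = 4.7774, q_2* = 15.0989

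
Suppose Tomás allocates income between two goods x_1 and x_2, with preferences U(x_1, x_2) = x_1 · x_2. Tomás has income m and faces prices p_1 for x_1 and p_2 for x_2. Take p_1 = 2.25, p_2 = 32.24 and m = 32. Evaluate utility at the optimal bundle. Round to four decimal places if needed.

The MRS is x_2/x_1. Set MRS = p_1/p_2.
Rearranging, p_2·x_2 = p_1·x_1. Substituting into the budget gives p_1·x_1·(1 + 1) = m.
Demand: x_1*(p_1,p_2,m) = 0.5·m/p_1 and x_2* = 0.5·m/p_2.
At p_1=2.25, p_2=32.24, m=32: x_1* = 0.5·32/2.25 = 7.1111, x_2* = 0.4963.
Utility at the optimum: U(7.1111, 0.4963) = 3.5291.

V = 3.5291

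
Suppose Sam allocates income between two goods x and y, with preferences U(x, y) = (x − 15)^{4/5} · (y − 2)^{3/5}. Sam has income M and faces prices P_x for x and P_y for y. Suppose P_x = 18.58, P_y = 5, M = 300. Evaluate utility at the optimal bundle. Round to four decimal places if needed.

Let x' = x−15, y' = y−2. MRS = (4/3)·y'/x' = P_x/P_y.
After buying the subsistence bundle (15, 2), a share 4/7 of the remaining income goes to x: x* = 15 + 4/7·(M − 15P_x − 2P_y)/P_x.
Discretionary income = 300 − 15·18.58 − 2·5 = 11.3; x* = 15 + 4/7·11.3/18.58 = 15.3475; y* = 2 + 3/7·11.3/5 = 2.9686.
Utility at the optimum: U(15.3475, 2.9686) = 0.4212.

V = 0.4212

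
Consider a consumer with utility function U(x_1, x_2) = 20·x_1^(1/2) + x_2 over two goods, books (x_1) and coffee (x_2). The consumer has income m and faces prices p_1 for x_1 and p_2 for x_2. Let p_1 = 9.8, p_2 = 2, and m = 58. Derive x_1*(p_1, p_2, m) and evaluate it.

x_1* = 4.1649

Set MRS = p_1/p_2: 10·x_1^(−1/2) = p_1/p_2.
Thus x_1* = (10·p_2/p_1)² — independent of m — with the rest of income spent on x_2.
Plugging in: x_1* = (10·2/9.8)² = 4.1649.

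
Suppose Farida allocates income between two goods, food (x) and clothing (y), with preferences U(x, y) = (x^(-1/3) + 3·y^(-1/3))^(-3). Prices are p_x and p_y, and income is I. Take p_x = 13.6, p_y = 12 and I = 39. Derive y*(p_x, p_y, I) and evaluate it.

From the CES first-order condition, (1/3)·(y/x)^(4/3) = p_x/p_y.
Solve for the ratio: y/x = [3·p_x/p_y]^(0.75).
Substitute y = (y/x)·x into the budget: x* = I/(p_x + p_y·(y/x)).
Numerically y/x = 2.503855, so x* = 39/(13.6 + 12·2.503855) = 0.8935 and y* = 2.503855·0.8935 = 2.2373.

y* = 2.2373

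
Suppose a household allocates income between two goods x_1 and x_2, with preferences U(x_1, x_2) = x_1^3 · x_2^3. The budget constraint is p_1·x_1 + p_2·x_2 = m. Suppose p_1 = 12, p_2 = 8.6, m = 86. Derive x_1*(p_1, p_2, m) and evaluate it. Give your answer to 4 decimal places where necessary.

Tangency: MRS = x_2/x_1 = p_1/p_2.
So 3·p_2·x_2 = 3·p_1·x_1; combined with the budget, a share 0.5 of income goes to x_1.
Demand: x_1*(p_1,p_2,m) = 0.5·m/p_1 and x_2* = 0.5·m/p_2.
At p_1=12, p_2=8.6, m=86: x_1* = 0.5·86/12 = 3.5833.

x_1* = 3.5833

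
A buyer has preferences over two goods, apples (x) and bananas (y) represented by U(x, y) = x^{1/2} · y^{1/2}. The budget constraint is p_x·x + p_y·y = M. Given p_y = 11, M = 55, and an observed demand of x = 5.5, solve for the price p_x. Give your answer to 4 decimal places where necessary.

p_x = 5

The MRS is y/x. Set MRS = p_x/p_y.
So 0.5·p_y·y = 0.5·p_x·x; combined with the budget, a share 0.5 of income goes to x.
Demand: x*(p_x,p_y,M) = 0.5·M/p_x and y* = 0.5·M/p_y.
Set x* = 5.5 in the demand function and solve for p_x: p_x = 5.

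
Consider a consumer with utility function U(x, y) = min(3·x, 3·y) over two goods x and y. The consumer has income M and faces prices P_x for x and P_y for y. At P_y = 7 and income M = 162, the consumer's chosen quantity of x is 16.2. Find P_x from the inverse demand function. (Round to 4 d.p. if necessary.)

P_x = 3

Leontief preferences: the optimum is at the kink where x/3 = y/3, i.e. y = x.
Budget: P_x·x + P_y·x = M, so (3·P_x + 3·P_y)·x = 3·M.
Demand: x*(P_x,P_y,M) = 3·M/(3·P_x + 3·P_y), y* = 3·M/(3·P_x + 3·P_y).
Set x* = 16.2 in the demand function and solve for P_x: P_x = 3.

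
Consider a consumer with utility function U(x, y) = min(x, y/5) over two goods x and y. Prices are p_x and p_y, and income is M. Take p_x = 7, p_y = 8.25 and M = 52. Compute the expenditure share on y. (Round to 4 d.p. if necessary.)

share on y = 0.8549

Demand: x*(p_x,p_y,M) = M/(p_x + 5·p_y), y* = 5·M/(p_x + 5·p_y).
Here 7 + 5·8.25 = 48.25, giving x* = 1.0777 and y* = 5.3886.
Expenditure on y: 8.25·5.3886 = 44.456; share = 0.8549.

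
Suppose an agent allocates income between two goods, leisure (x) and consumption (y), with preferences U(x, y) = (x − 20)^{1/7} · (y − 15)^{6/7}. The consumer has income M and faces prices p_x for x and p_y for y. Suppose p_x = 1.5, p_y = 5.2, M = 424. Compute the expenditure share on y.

share on y = 0.8228

Let x' = x−20, y' = y−15. MRS = (1/6)·y'/x' = p_x/p_y.
After buying the subsistence bundle (20, 15), a share 1/7 of the remaining income goes to x: x* = 20 + 1/7·(M − 20p_x − 15p_y)/p_x.
Discretionary income = 424 − 20·1.5 − 15·5.2 = 316; x* = 20 + 1/7·316/1.5 = 50.0952; y* = 15 + 6/7·316/5.2 = 67.0879.
Expenditure on y: 5.2·67.0879 = 348.8571; share = 0.8228.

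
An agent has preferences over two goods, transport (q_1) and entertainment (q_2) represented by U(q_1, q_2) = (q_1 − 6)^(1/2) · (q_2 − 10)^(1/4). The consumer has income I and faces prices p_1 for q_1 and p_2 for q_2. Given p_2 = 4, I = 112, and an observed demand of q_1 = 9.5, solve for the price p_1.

p_1 = 6.4

Let q_1' = q_1−6, q_2' = q_2−10. MRS = 2·q_2'/q_1' = p_1/p_2.
Substituting into the budget: q_1* = 6 + 2/3·(I − 6·p_1 − 10·p_2)/p_1, and q_2* = 10 + 1/3·(…)/p_2.
Set q_1* = 9.5 in the demand function and solve for p_1: p_1 = 6.4.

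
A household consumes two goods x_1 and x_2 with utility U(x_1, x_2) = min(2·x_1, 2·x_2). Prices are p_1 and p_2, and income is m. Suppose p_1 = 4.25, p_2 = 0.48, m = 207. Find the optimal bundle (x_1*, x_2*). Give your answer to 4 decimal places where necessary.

x_1* = 43.7632, x_2* = 43.7632

With perfect complements, no substitution: consume in ratio x_1:x_2 = 2:2.
Budget: p_1·x_1 + p_2·x_1 = m, so (2·p_1 + 2·p_2)·x_1 = 2·m.
Demand: x_1*(p_1,p_2,m) = 2·m/(2·p_1 + 2·p_2), x_2* = 2·m/(2·p_1 + 2·p_2).
Here 2·4.25 + 2·0.48 = 9.46, giving x_1* = 43.7632 and x_2* = 43.7632.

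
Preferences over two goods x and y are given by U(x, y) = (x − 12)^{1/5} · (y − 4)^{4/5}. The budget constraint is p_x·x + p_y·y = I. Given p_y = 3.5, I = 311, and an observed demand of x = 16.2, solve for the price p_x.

Let x' = x−12, y' = y−4. MRS = (1/4)·y'/x' = p_x/p_y.
Substituting into the budget: x* = 12 + 0.2·(I − 12·p_x − 4·p_y)/p_x, and y* = 4 + 0.8·(…)/p_y.
Set x* = 16.2 in the demand function and solve for p_x: p_x = 9.

p_x = 9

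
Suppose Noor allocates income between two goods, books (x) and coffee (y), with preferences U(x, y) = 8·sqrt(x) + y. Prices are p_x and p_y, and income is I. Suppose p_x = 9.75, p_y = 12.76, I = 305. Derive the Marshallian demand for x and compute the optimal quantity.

Utility is quasi-linear in y; the FOC for x is 4/√x = p_x/p_y.
Thus x* = (4·p_y/p_x)² — independent of I — with the rest of income spent on y.
Plugging in: x* = (4·12.76/9.75)² = 27.4039.

x* = 27.4039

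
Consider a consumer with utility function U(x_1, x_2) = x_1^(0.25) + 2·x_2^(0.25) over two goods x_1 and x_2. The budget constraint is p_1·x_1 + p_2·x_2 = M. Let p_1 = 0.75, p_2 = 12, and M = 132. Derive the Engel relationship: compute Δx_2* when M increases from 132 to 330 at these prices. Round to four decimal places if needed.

Δx_2* = 8.25

MU_x_1 ∝ x_1^(-0.75), MU_x_2 ∝ 2·x_2^(-0.75), so MRS = (1/2)·(x_2/x_1)^(0.75) = p_1/p_2.
Hence x_2/x_1 = (2·p_1/p_2)^(1/(0.75)), i.e. raised to the 4/3 power.
With the ratio pinned down, the budget gives x_1* = M/(p_1 + p_2·(x_2/x_1)) and x_2* = (x_2/x_1)·x_1*.
Numerically x_2/x_1 = 0.0625, so x_1* = 132/(0.75 + 12·0.0625) = 88 and x_2* = 0.0625·88 = 5.5.
At M' = 330: x_2* = 13.75. Change: 13.75 − 5.5 = 8.25.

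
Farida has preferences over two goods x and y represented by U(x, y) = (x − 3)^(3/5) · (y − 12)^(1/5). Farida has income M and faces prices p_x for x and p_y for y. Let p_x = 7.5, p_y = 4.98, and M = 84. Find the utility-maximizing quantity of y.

y* = 12.0873

MRS = 3·(y−12)/(x−3). Tangency with p_x/p_y gives y−12 = (1/3)·(p_x/p_y)·(x−3).
After buying the subsistence bundle (3, 12), a share 0.75 of the remaining income goes to x: x* = 3 + 0.75·(M − 3p_x − 12p_y)/p_x.
Discretionary income = 84 − 3·7.5 − 12·4.98 = 1.74; y* = 12 + 0.25·1.74/4.98 = 12.0873.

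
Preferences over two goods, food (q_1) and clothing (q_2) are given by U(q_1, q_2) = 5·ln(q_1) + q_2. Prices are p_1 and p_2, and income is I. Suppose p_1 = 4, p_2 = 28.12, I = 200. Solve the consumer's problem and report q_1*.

Set MRS = p_1/p_2: (5/q_1)/1 = p_1/p_2.
So q_1*(p_1,p_2) = 5·p_2/p_1, independent of income; and q_2* = (I − 5·p_2)/p_2.
At the given prices: q_1* = 5·28.12/4 = 35.15.

q_1* = 35.15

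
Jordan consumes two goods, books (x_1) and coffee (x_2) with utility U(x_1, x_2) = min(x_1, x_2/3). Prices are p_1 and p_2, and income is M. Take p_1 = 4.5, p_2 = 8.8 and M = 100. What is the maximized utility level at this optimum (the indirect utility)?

With perfect complements, no substitution: consume in ratio x_1:x_2 = 1:3.
Budget: p_1·x_1 + p_2·3·x_1 = M, so (p_1 + 3·p_2)·x_1 = M.
Demand: x_1*(p_1,p_2,M) = M/(p_1 + 3·p_2), x_2* = 3·M/(p_1 + 3·p_2).
Here 4.5 + 3·8.8 = 30.9, giving x_1* = 3.2362 and x_2* = 9.7087.
Utility at the optimum: U(3.2362, 9.7087) = 3.2362.

V = 3.2362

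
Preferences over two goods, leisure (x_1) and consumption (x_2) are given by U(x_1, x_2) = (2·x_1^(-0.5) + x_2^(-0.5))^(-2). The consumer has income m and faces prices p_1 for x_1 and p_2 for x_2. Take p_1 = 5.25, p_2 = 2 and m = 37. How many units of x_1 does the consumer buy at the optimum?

Substitute x_2 = (x_2/x_1)·x_1 into the budget: x_1* = m/(p_1 + p_2·(x_2/x_1)).
Numerically x_2/x_1 = 1.198762, so x_1* = 37/(5.25 + 2·1.198762) = 4.8382.

x_1* = 4.8382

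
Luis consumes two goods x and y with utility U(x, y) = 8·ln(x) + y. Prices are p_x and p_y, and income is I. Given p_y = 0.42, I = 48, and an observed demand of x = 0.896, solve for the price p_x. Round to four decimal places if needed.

Set MRS = p_x/p_y: (8/x)/1 = p_x/p_y.
So x*(p_x,p_y) = 8·p_y/p_x, independent of income; and y* = (I − 8·p_y)/p_y.
Set x* = 0.896 in the demand function and solve for p_x: p_x = 3.75.

p_x = 3.75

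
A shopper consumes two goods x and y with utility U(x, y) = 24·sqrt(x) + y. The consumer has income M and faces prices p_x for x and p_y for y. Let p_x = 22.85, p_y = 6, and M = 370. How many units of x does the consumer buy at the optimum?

Set MRS = p_x/p_y: 12·x^(−1/2) = p_x/p_y.
Thus x* = (12·p_y/p_x)² — independent of M — with the rest of income spent on y.
Plugging in: x* = (12·6/22.85)² = 9.9287.

x* = 9.9287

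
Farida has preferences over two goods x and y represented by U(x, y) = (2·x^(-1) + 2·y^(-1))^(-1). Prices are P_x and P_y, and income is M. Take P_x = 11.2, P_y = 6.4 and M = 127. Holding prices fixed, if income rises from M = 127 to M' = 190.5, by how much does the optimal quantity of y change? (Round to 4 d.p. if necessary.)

Δy* = 4.2714

MU_x ∝ 2·x^(-2), MU_y ∝ 2·y^(-2), so MRS = (y/x)^(2) = P_x/P_y.
Solve for the ratio: y/x = [P_x/P_y]^(0.5).
With the ratio pinned down, the budget gives x* = M/(P_x + P_y·(y/x)) and y* = (y/x)·x*.
Numerically y/x = 1.322876, so x* = 127/(11.2 + 6.4·1.322876) = 6.4577 and y* = 1.322876·6.4577 = 8.5428.
At M' = 190.5: y* = 12.8141. Change: 12.8141 − 8.5428 = 4.2714.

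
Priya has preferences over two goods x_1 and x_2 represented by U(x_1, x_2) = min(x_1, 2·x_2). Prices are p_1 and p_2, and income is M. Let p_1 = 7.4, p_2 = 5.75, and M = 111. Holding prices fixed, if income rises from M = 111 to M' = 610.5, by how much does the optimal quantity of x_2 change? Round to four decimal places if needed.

Δx_2* = 24.3066

Demand: x_1*(p_1,p_2,M) = 2·M/(2·p_1 + p_2), x_2* = M/(2·p_1 + p_2).
Here 2·7.4 + 5.75 = 20.55, giving x_2* = 5.4015.
At M' = 610.5: x_2* = 29.708. Change: 29.708 − 5.4015 = 24.3066.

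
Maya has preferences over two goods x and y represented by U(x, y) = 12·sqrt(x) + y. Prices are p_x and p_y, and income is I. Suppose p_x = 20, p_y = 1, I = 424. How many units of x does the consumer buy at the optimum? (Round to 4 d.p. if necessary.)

x* = 0.09

Set MRS = p_x/p_y: 6·x^(−1/2) = p_x/p_y.
Thus x* = (6·p_y/p_x)² — independent of I — with the rest of income spent on y.
Plugging in: x* = (6·1/20)² = 0.09.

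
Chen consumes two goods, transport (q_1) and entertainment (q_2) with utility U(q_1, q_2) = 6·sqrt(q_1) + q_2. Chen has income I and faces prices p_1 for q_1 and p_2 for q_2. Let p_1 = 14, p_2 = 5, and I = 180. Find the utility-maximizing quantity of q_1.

Utility is quasi-linear in q_2; the FOC for q_1 is 3/√q_1 = p_1/p_2.
Thus q_1* = (3·p_2/p_1)² — independent of I — with the rest of income spent on q_2.
Plugging in: q_1* = (3·5/14)² = 1.148.

q_1* = 1.148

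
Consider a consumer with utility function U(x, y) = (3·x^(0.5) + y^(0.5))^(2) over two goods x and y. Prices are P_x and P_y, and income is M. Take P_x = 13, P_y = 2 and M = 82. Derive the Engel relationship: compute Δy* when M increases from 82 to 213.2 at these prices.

From the CES first-order condition, 3·(y/x)^(0.5) = P_x/P_y.
Hence y/x = ((1/3)·P_x/P_y)^(1/(0.5)), i.e. raised to the 2 power.
With the ratio pinned down, the budget gives x* = M/(P_x + P_y·(y/x)) and y* = (y/x)·x*.
Numerically y/x = 4.694444, so x* = 82/(13 + 2·4.694444) = 3.6625 and y* = 4.694444·3.6625 = 17.1935.
At M' = 213.2: y* = 44.7032. Change: 44.7032 − 17.1935 = 27.5097.

Δy* = 27.5097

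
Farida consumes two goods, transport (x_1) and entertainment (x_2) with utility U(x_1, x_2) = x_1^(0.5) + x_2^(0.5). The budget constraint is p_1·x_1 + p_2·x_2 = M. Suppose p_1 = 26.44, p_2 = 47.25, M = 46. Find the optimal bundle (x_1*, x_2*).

MU_x_1 ∝ x_1^(-0.5), MU_x_2 ∝ x_2^(-0.5), so MRS = (x_2/x_1)^(0.5) = p_1/p_2.
Hence x_2/x_1 = (p_1/p_2)^(1/(0.5)), i.e. raised to the 2 power.
With the ratio pinned down, the budget gives x_1* = M/(p_1 + p_2·(x_2/x_1)) and x_2* = (x_2/x_1)·x_1*.
Numerically x_2/x_1 = 0.313126, so x_1* = 46/(26.44 + 47.25·0.313126) = 1.1156 and x_2* = 0.313126·1.1156 = 0.3493.

x_1* = 1.1156, x_2* = 0.3493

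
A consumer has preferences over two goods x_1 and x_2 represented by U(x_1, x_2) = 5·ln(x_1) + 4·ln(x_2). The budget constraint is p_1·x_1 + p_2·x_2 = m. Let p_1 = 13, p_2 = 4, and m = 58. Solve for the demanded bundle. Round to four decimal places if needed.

Tangency: MRS = (5/4)·x_2/x_1 = p_1/p_2.
So 5·p_2·x_2 = 4·p_1·x_1; combined with the budget, a share 5/9 of income goes to x_1.
Demand: x_1*(p_1,p_2,m) = 5/9·m/p_1 and x_2* = 4/9·m/p_2.
At p_1=13, p_2=4, m=58: x_1* = 5/9·58/13 = 2.4786, x_2* = 6.4444.

x_1* = 2.4786, x_2* = 6.4444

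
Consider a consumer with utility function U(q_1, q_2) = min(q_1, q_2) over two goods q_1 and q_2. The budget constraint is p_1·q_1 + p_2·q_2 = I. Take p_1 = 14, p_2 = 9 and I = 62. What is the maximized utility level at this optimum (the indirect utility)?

Leontief preferences: the optimum is at the kink where q_1/1 = q_2/1, i.e. q_2 = q_1.
Budget: p_1·q_1 + p_2·q_1 = I, so (p_1 + p_2)·q_1 = I.
Demand: q_1*(p_1,p_2,I) = I/(p_1 + p_2), q_2* = I/(p_1 + p_2).
Here 14 + 9 = 23, giving q_1* = 2.6957 and q_2* = 2.6957.
Utility at the optimum: U(2.6957, 2.6957) = 2.6957.

V = 2.6957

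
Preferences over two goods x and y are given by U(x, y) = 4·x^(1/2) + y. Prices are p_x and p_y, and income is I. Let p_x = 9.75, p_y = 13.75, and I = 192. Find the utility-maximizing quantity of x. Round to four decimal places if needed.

x* = 7.9553

MU_x = 2/√x, MU_y = 1. Tangency: 2/√x = p_x/p_y.
Thus x* = (2·p_y/p_x)² — independent of I — with the rest of income spent on y.
Plugging in: x* = (2·13.75/9.75)² = 7.9553.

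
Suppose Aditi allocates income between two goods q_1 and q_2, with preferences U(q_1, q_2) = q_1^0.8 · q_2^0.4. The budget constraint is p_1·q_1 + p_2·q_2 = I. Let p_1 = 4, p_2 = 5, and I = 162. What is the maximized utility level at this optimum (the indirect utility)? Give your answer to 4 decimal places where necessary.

V = 36.1793

Tangency: MRS = 2·q_2/q_1 = p_1/p_2.
Rearranging, p_2·q_2 = (1/2)·p_1·q_1. Substituting into the budget gives p_1·q_1·(1 + (1/2)) = I.
Demand: q_1*(p_1,p_2,I) = 2/3·I/p_1 and q_2* = 1/3·I/p_2.
At p_1=4, p_2=5, I=162: q_1* = 2/3·162/4 = 27, q_2* = 10.8.
Utility at the optimum: U(27, 10.8) = 36.1793.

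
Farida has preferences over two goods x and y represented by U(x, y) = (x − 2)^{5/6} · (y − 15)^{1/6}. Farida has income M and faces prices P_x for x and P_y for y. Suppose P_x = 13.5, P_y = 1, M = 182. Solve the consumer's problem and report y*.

y* = 38.3333

MRS = 5·(y−15)/(x−2). Tangency with P_x/P_y gives y−15 = (1/5)·(P_x/P_y)·(x−2).
After buying the subsistence bundle (2, 15), a share 5/6 of the remaining income goes to x: x* = 2 + 5/6·(M − 2P_x − 15P_y)/P_x.
Discretionary income = 182 − 2·13.5 − 15·1 = 140; y* = 15 + 1/6·140/1 = 38.3333.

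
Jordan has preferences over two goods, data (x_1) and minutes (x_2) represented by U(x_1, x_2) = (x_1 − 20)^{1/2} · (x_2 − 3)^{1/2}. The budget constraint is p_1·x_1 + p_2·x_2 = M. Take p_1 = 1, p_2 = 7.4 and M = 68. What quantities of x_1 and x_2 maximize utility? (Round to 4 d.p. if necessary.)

This is Cobb-Douglas in (x_1−20, x_2−3): tangency gives 0.5·p_2·(x_2−3) = 0.5·p_1·(x_1−20).
After buying the subsistence bundle (20, 3), a share 0.5 of the remaining income goes to x_1: x_1* = 20 + 0.5·(M − 20p_1 − 3p_2)/p_1.
Discretionary income = 68 − 20·1 − 3·7.4 = 25.8; x_1* = 20 + 0.5·25.8/1 = 32.9; x_2* = 3 + 0.5·25.8/7.4 = 4.7432.

x_1* = 32.9, x_2* = 4.7432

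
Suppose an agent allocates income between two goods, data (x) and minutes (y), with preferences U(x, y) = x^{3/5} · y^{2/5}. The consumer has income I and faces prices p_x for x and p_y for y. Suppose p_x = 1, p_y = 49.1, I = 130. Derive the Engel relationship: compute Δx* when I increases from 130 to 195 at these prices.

Δx* = 39

At p_x=1, p_y=49.1, I=130: x* = 0.6·130/1 = 78.
At I' = 195: x* = 117. Change: 117 − 78 = 39.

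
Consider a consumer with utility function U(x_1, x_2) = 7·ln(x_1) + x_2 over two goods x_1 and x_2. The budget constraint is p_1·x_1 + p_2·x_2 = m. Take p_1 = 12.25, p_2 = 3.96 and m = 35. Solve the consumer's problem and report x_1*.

MU_x_1 = 7/x_1, MU_x_2 = 1. Tangency: 7/x_1 = p_1/p_2.
So x_1*(p_1,p_2) = 7·p_2/p_1, independent of income; and x_2* = (m − 7·p_2)/p_2.
At the given prices: x_1* = 7·3.96/12.25 = 2.2629.

x_1* = 2.2629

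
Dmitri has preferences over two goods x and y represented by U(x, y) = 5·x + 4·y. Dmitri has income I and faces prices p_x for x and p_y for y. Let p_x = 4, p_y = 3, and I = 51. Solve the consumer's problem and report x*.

x* = 0

Linear utility — the consumer picks whichever good has higher MU/price: 5/4 = 1.25 vs 4/3 = 1.3333.
y gives more utility per dollar, so spend all income on y: y* = I/p_y, x* = 0.
Numerically: x* = 0, y* = 17.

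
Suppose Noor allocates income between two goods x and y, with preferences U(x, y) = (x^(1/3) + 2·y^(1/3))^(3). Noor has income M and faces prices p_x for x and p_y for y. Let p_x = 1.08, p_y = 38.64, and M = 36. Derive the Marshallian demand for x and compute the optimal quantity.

x* = 22.6316

From the CES first-order condition, (1/2)·(y/x)^(2/3) = p_x/p_y.
Solve for the ratio: y/x = [2·p_x/p_y]^(1.5).
Substitute y = (y/x)·x into the budget: x* = M/(p_x + p_y·(y/x)).
Numerically y/x = 0.013217, so x* = 36/(1.08 + 38.64·0.013217) = 22.6316.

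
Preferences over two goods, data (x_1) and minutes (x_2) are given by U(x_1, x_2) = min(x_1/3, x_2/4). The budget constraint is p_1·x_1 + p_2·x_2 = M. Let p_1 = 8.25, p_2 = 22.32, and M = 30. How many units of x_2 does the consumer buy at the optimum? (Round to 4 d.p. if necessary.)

x_2* = 1.0524

Demand: x_1*(p_1,p_2,M) = 3·M/(3·p_1 + 4·p_2), x_2* = 4·M/(3·p_1 + 4·p_2).
Here 3·8.25 + 4·22.32 = 114.03, giving x_2* = 1.0524.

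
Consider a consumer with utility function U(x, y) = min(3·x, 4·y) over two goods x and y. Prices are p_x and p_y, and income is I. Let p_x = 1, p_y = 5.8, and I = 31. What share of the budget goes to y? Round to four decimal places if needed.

share on y = 0.8131

Leontief preferences: the optimum is at the kink where x/4 = y/3, i.e. y = (3/4)·x.
Budget: p_x·x + p_y·(3/4)·x = I, so (4·p_x + 3·p_y)·x = 4·I.
Demand: x*(p_x,p_y,I) = 4·I/(4·p_x + 3·p_y), y* = 3·I/(4·p_x + 3·p_y).
Here 4·1 + 3·5.8 = 21.4, giving x* = 5.7944 and y* = 4.3458.
Expenditure on y: 5.8·4.3458 = 25.2056; share = 0.8131.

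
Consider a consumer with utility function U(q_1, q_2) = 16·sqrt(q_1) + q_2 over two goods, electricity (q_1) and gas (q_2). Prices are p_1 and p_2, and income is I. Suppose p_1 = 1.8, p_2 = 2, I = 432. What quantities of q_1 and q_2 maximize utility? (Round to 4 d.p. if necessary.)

MU_q_1 = 8/√q_1, MU_q_2 = 1. Tangency: 8/√q_1 = p_1/p_2.
Thus q_1* = (8·p_2/p_1)² — independent of I — with the rest of income spent on q_2.
Plugging in: q_1* = (8·2/1.8)² = 79.0123, q_2* = 144.8889.

q_1* = 79.0123, q_2* = 144.8889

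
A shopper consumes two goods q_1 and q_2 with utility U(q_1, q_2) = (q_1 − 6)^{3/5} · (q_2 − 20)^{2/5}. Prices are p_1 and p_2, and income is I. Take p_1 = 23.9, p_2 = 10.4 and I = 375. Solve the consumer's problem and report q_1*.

Discretionary income = 375 − 6·23.9 − 20·10.4 = 23.6; q_1* = 6 + 0.6·23.6/23.9 = 6.5925.

q_1* = 6.5925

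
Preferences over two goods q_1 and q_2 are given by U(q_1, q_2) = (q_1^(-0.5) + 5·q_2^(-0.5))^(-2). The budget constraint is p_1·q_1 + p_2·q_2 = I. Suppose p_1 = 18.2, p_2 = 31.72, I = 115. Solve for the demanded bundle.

q_1* = 1.3983, q_2* = 2.8232

From the CES first-order condition, (1/5)·(q_2/q_1)^(1.5) = p_1/p_2.
Hence q_2/q_1 = (5·p_1/p_2)^(1/(1.5)), i.e. raised to the 2/3 power.
Substitute q_2 = (q_2/q_1)·q_1 into the budget: q_1* = I/(p_1 + p_2·(q_2/q_1)).
Numerically q_2/q_1 = 2.019012, so q_1* = 115/(18.2 + 31.72·2.019012) = 1.3983 and q_2* = 2.019012·1.3983 = 2.8232.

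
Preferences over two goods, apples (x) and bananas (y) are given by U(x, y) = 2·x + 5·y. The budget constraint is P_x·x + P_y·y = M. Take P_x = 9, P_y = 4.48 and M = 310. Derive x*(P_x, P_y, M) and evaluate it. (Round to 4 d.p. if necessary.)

x* = 0

Perfect substitutes: compare marginal utility per dollar. 2/P_x vs 5/P_y → 0.2222 vs 1.1161.
y gives more utility per dollar, so spend all income on y: y* = M/P_y, x* = 0.
Numerically: x* = 0, y* = 69.1964.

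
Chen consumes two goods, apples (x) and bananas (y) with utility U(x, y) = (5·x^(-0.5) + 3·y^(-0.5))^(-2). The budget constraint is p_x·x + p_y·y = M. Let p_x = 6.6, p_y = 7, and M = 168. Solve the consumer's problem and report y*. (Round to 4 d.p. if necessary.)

Numerically y/x = 0.684014, so x* = 168/(6.6 + 7·0.684014) = 14.7522 and y* = 0.684014·14.7522 = 10.0907.

y* = 10.0907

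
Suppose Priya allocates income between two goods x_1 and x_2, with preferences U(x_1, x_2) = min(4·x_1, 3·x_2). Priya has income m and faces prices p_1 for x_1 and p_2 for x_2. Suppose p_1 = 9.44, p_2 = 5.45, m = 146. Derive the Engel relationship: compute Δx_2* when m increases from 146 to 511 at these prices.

Δx_2* = 29.1301

Leontief preferences: the optimum is at the kink where x_1/3 = x_2/4, i.e. x_2 = (4/3)·x_1.
Budget: p_1·x_1 + p_2·(4/3)·x_1 = m, so (3·p_1 + 4·p_2)·x_1 = 3·m.
Demand: x_1*(p_1,p_2,m) = 3·m/(3·p_1 + 4·p_2), x_2* = 4·m/(3·p_1 + 4·p_2).
Here 3·9.44 + 4·5.45 = 50.12, giving x_2* = 11.652.
At m' = 511: x_2* = 40.7821. Change: 40.7821 − 11.652 = 29.1301.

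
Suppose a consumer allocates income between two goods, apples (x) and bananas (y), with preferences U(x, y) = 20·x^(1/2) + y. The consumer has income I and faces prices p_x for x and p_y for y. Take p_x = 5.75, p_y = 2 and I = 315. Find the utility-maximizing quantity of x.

x* = 12.0983

Plugging in: x* = (10·2/5.75)² = 12.0983.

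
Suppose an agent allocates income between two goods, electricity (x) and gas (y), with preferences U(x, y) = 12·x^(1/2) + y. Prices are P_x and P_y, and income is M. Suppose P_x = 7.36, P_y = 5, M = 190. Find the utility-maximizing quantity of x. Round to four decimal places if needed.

x* = 16.6145

Set MRS = P_x/P_y: 6·x^(−1/2) = P_x/P_y.
Thus x* = (6·P_y/P_x)² — independent of M — with the rest of income spent on y.
Plugging in: x* = (6·5/7.36)² = 16.6145.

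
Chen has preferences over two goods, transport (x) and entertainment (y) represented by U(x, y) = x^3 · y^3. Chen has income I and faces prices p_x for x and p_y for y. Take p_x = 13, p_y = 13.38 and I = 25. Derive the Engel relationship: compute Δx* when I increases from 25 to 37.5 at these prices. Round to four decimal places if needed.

Δx* = 0.4808

The MRS is y/x. Set MRS = p_x/p_y.
Rearranging, p_y·y = p_x·x. Substituting into the budget gives p_x·x·(1 + 1) = I.
Demand: x*(p_x,p_y,I) = 0.5·I/p_x and y* = 0.5·I/p_y.
At p_x=13, p_y=13.38, I=25: x* = 0.5·25/13 = 0.9615.
At I' = 37.5: x* = 1.4423. Change: 1.4423 − 0.9615 = 0.4808.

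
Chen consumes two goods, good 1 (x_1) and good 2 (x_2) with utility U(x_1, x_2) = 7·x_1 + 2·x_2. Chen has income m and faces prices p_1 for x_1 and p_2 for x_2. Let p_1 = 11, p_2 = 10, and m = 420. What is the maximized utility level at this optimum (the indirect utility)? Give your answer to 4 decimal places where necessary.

V = 267.2727

Perfect substitutes: compare marginal utility per dollar. 7/p_1 vs 2/p_2 → 0.6364 vs 0.2.
x_1 gives more utility per dollar, so spend all income on x_1: x_1* = m/p_1, x_2* = 0.
Numerically: x_1* = 38.1818, x_2* = 0.
Utility at the optimum: U(38.1818, 0) = 267.2727.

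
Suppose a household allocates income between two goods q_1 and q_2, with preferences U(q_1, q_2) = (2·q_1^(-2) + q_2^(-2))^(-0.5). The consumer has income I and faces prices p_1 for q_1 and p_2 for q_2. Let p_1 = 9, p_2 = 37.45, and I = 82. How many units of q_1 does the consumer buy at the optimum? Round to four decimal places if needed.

q_1* = 2.984

MRS = MU_q_1/MU_q_2 = 2·(q_2/q_1)^(3). Set equal to p_1/p_2.
Hence q_2/q_1 = ((1/2)·p_1/p_2)^(1/(3)), i.e. raised to the 1/3 power.
With the ratio pinned down, the budget gives q_1* = I/(p_1 + p_2·(q_2/q_1)) and q_2* = (q_2/q_1)·q_1*.
Numerically q_2/q_1 = 0.493462, so q_1* = 82/(9 + 37.45·0.493462) = 2.984.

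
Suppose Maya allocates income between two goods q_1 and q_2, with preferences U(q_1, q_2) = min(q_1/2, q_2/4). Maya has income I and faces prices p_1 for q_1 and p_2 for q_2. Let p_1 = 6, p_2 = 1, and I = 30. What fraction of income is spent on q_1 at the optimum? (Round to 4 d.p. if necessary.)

share on q_1 = 0.75

Leontief preferences: the optimum is at the kink where q_1/2 = q_2/4, i.e. q_2 = 2·q_1.
Budget: p_1·q_1 + p_2·2·q_1 = I, so (2·p_1 + 4·p_2)·q_1 = 2·I.
Demand: q_1*(p_1,p_2,I) = 2·I/(2·p_1 + 4·p_2), q_2* = 4·I/(2·p_1 + 4·p_2).
Here 2·6 + 4·1 = 16, giving q_1* = 3.75 and q_2* = 7.5.
Expenditure on q_1: 6·3.75 = 22.5; share = 0.75.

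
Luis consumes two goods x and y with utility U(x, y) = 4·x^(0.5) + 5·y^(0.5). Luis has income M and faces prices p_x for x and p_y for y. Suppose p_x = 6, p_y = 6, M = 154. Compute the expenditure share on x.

share on x = 0.3902

MU_x ∝ 4·x^(-0.5), MU_y ∝ 5·y^(-0.5), so MRS = (4/5)·(y/x)^(0.5) = p_x/p_y.
Solve for the ratio: y/x = [(5/4)·p_x/p_y]^(2).
Substitute y = (y/x)·x into the budget: x* = M/(p_x + p_y·(y/x)).
Numerically y/x = 1.5625, so x* = 154/(6 + 6·1.5625) = 10.0163 and y* = 1.5625·10.0163 = 15.6504.
Expenditure on x: 6·10.0163 = 60.0976; share = 0.3902.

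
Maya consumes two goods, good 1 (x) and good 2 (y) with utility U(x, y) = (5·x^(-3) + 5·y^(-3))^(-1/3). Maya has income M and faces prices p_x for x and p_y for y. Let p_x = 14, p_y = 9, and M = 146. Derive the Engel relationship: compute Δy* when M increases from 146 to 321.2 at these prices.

Δy* = 8.1352

From the CES first-order condition, (y/x)^(4) = p_x/p_y.
Solve for the ratio: y/x = [p_x/p_y]^(0.25).
Substitute y = (y/x)·x into the budget: x* = M/(p_x + p_y·(y/x)).
Numerically y/x = 1.11679, so x* = 146/(14 + 9·1.11679) = 6.0704 and y* = 1.11679·6.0704 = 6.7794.
At M' = 321.2: y* = 14.9146. Change: 14.9146 − 6.7794 = 8.1352.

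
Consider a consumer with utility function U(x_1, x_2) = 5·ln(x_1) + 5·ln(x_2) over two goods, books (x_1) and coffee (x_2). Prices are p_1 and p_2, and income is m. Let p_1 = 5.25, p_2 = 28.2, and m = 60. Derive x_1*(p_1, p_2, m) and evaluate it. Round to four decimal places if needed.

Tangency: MRS = x_2/x_1 = p_1/p_2.
Rearranging, p_2·x_2 = p_1·x_1. Substituting into the budget gives p_1·x_1·(1 + 1) = m.
Demand: x_1*(p_1,p_2,m) = 0.5·m/p_1 and x_2* = 0.5·m/p_2.
At p_1=5.25, p_2=28.2, m=60: x_1* = 0.5·60/5.25 = 5.7143.

x_1* = 5.7143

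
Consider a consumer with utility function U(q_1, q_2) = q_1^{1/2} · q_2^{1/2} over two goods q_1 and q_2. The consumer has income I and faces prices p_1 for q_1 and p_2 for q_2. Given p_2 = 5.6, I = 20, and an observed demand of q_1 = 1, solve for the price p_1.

p_1 = 10

MU_q_1/MU_q_2 = (0.5·q_2)/(0.5·q_1); tangency sets this equal to p_1/p_2.
Rearranging, p_2·q_2 = p_1·q_1. Substituting into the budget gives p_1·q_1·(1 + 1) = I.
Demand: q_1*(p_1,p_2,I) = 0.5·I/p_1 and q_2* = 0.5·I/p_2.
Set q_1* = 1 in the demand function and solve for p_1: p_1 = 10.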